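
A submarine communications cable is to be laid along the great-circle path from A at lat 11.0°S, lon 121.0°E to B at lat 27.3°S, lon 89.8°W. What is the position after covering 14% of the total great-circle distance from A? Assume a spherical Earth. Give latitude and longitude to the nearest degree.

≈ lat 25°S, lon 133°E

From cos δ = sin φ₁ sin φ₂ + cos φ₁ cos φ₂ cos Δλ, the central angle is δ ≈ 2.294 rad (131.4°).
Interpolate at f = 0.14 with slerp weights a = sin((1−f)δ)/sin δ ≈ 1.227, b = sin(fδ)/sin δ ≈ 0.421.
p = a·p₁ + b·p₂ ≈ (-0.619, 0.659, -0.427); φ = arcsin(p_z) ≈ -25.30°, λ = atan2(p_y, p_x) ≈ 133.23°.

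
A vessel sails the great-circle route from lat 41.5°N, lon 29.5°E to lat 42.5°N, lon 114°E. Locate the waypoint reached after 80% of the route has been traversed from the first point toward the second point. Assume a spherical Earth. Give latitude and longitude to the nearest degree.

Convert each endpoint to a unit vector on the sphere (x = cos φ cos λ, y = cos φ sin λ, z = sin φ).
The central angle between the endpoints is δ = arccos(p₁·p₂) ≈ 1.047 rad (60.0°).
Interpolate at f = 0.80 with slerp weights a = sin((1−f)δ)/sin δ ≈ 0.240, b = sin(fδ)/sin δ ≈ 0.858.
p = a·p₁ + b·p₂ ≈ (-0.101, 0.666, 0.739); φ = arcsin(p_z) ≈ 47.62°, λ = atan2(p_y, p_x) ≈ 98.60°.

≈ lat 48°N, lon 99°E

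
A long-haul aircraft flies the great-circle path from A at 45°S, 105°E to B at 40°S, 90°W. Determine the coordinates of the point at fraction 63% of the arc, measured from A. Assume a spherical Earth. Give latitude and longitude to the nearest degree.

≈ 73°S, 111°W

Write both endpoints as unit vectors p₁, p₂ with components (cos φ cos λ, cos φ sin λ, sin φ).
The central angle between the endpoints is δ = arccos(p₁·p₂) ≈ 1.640 rad (93.9°).
Interpolate at f = 0.63 with slerp weights a = sin((1−f)δ)/sin δ ≈ 0.571, b = sin(fδ)/sin δ ≈ 0.861.
p = a·p₁ + b·p₂ ≈ (-0.105, -0.269, -0.957); φ = arcsin(p_z) ≈ -73.22°, λ = atan2(p_y, p_x) ≈ -111.24°.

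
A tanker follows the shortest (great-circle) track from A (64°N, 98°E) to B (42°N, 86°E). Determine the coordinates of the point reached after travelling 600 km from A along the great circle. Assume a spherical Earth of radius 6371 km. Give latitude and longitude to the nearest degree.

Convert each endpoint to a unit vector on the sphere (x = cos φ cos λ, y = cos φ sin λ, z = sin φ).
The central angle between the endpoints is δ = arccos(p₁·p₂) ≈ 0.403 rad (23.1°). The total great-circle distance is δ·R ≈ 0.403 × 6371 ≈ 2565 km, so the target fraction is f = 600/2565 ≈ 0.234.
Interpolate at f ≈ 0.234 with slerp weights a = sin((1−f)δ)/sin δ ≈ 0.775, b = sin(fδ)/sin δ ≈ 0.240.
p = a·p₁ + b·p₂ ≈ (-0.035, 0.514, 0.857); φ = arcsin(p_z) ≈ 58.97°, λ = atan2(p_y, p_x) ≈ 93.87°.

≈ (59°N, 94°E)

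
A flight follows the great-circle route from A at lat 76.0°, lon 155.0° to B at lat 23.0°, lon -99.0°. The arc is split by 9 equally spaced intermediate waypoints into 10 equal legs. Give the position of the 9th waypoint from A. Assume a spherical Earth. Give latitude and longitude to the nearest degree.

The haversine formula gives a central angle δ ≈ 1.247 rad (71.5°) between the endpoints.
Interpolate at f = 9/10 with slerp weights a = sin((1−f)δ)/sin δ ≈ 0.131, b = sin(fδ)/sin δ ≈ 0.951.
p = a·p₁ + b·p₂ ≈ (-0.166, -0.851, 0.499); φ = arcsin(p_z) ≈ 29.92°, λ = atan2(p_y, p_x) ≈ -101.02°.

≈ lat 30°, lon -101°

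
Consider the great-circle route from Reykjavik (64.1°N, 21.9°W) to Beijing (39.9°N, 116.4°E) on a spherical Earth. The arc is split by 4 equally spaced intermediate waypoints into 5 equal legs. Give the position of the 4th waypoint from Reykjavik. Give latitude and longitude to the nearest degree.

Write both endpoints as unit vectors p₁, p₂ with components (cos φ cos λ, cos φ sin λ, sin φ).
The central angle between the endpoints is δ = arccos(p₁·p₂) ≈ 1.238 rad (70.9°).
Interpolate at f = 4/5 with slerp weights a = sin((1−f)δ)/sin δ ≈ 0.259, b = sin(fδ)/sin δ ≈ 0.885.
p = a·p₁ + b·p₂ ≈ (-0.197, 0.566, 0.801); φ = arcsin(p_z) ≈ 53.20°, λ = atan2(p_y, p_x) ≈ 109.17°.

≈ (53°N, 109°E)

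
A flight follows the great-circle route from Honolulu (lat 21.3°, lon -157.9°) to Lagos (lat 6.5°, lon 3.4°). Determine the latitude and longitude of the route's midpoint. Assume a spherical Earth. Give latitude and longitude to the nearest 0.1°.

From cos δ = sin φ₁ sin φ₂ + cos φ₁ cos φ₂ cos Δλ, the central angle is δ ≈ 2.560 rad (146.7°).
Interpolate at f = 1/2 with slerp weights a = sin((1−f)δ)/sin δ ≈ 1.745, b = sin(fδ)/sin δ ≈ 1.745.
p = a·p₁ + b·p₂ ≈ (0.224, -0.509, 0.831); φ = arcsin(p_z) ≈ 56.22°, λ = atan2(p_y, p_x) ≈ -66.20°.

≈ lat 56.2°, lon -66.2°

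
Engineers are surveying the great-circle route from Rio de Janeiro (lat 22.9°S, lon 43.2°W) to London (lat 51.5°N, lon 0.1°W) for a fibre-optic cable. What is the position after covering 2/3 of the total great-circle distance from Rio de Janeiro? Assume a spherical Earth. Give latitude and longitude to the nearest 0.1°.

≈ lat 27.9°N, lon 19.6°W

The haversine formula gives a central angle δ ≈ 1.456 rad (83.4°) between the endpoints.
Interpolate at f = 2/3 with slerp weights a = sin((1−f)δ)/sin δ ≈ 0.470, b = sin(fδ)/sin δ ≈ 0.831.
p = a·p₁ + b·p₂ ≈ (0.833, -0.297, 0.467); φ = arcsin(p_z) ≈ 27.87°, λ = atan2(p_y, p_x) ≈ -19.64°.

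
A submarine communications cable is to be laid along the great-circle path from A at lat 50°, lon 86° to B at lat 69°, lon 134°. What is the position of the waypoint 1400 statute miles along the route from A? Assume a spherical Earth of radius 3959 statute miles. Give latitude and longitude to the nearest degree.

The haversine formula gives a central angle δ ≈ 0.517 rad (29.6°) between the endpoints. The total great-circle distance is δ·R ≈ 0.517 × 3959 ≈ 2047 mi, so the target fraction is f = 1400/2047 ≈ 0.684.
Interpolate at f ≈ 0.684 with slerp weights a = sin((1−f)δ)/sin δ ≈ 0.329, b = sin(fδ)/sin δ ≈ 0.701.
p = a·p₁ + b·p₂ ≈ (-0.160, 0.392, 0.906); φ = arcsin(p_z) ≈ 64.98°, λ = atan2(p_y, p_x) ≈ 112.18°.

≈ lat 65°, lon 112°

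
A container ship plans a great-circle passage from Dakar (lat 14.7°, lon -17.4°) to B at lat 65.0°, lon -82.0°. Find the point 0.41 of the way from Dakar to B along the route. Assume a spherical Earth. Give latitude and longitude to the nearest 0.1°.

The haversine formula gives a central angle δ ≈ 1.153 rad (66.1°) between the endpoints.
Interpolate at f = 0.41 with slerp weights a = sin((1−f)δ)/sin δ ≈ 0.688, b = sin(fδ)/sin δ ≈ 0.498.
p = a·p₁ + b·p₂ ≈ (0.665, -0.408, 0.626); φ = arcsin(p_z) ≈ 38.77°, λ = atan2(p_y, p_x) ≈ -31.52°.

≈ lat 38.8°, lon -31.5°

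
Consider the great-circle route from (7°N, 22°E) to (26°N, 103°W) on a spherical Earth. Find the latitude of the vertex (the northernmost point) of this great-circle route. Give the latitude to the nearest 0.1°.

≈ 34.7°N

The great circle lies in the plane with unit normal n̂ = (p₁ × p₂)/|p₁ × p₂|.
Here n̂_z ≈ -0.822; the vertex latitude is φ_max = arccos|n̂_z| ≈ 34.7°.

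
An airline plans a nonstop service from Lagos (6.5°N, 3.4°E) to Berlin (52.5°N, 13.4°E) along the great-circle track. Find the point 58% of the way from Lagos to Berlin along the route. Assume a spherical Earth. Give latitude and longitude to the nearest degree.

Write both endpoints as unit vectors p₁, p₂ with components (cos φ cos λ, cos φ sin λ, sin φ).
The central angle between the endpoints is δ = arccos(p₁·p₂) ≈ 0.816 rad (46.7°).
Interpolate at f = 0.58 with slerp weights a = sin((1−f)δ)/sin δ ≈ 0.461, b = sin(fδ)/sin δ ≈ 0.626.
p = a·p₁ + b·p₂ ≈ (0.828, 0.115, 0.549); φ = arcsin(p_z) ≈ 33.27°, λ = atan2(p_y, p_x) ≈ 7.94°.

≈ 33°N, 8°E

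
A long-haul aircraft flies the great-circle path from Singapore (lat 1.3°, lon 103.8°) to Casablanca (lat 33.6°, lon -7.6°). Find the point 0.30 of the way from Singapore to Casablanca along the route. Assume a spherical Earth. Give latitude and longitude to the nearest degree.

From cos δ = sin φ₁ sin φ₂ + cos φ₁ cos φ₂ cos Δλ, the central angle is δ ≈ 1.866 rad (106.9°).
Interpolate at f = 0.30 with slerp weights a = sin((1−f)δ)/sin δ ≈ 1.009, b = sin(fδ)/sin δ ≈ 0.555.
p = a·p₁ + b·p₂ ≈ (0.218, 0.918, 0.330); φ = arcsin(p_z) ≈ 19.28°, λ = atan2(p_y, p_x) ≈ 76.66°.

≈ lat 19°, lon 77°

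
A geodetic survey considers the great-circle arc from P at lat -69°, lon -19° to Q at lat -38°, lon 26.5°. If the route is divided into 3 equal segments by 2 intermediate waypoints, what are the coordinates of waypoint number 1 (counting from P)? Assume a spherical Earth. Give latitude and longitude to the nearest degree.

The haversine formula gives a central angle δ ≈ 0.688 rad (39.4°) between the endpoints.
Interpolate at f = 1/3 with slerp weights a = sin((1−f)δ)/sin δ ≈ 0.697, b = sin(fδ)/sin δ ≈ 0.358.
p = a·p₁ + b·p₂ ≈ (0.489, 0.045, -0.871); φ = arcsin(p_z) ≈ -60.61°, λ = atan2(p_y, p_x) ≈ 5.21°.

≈ lat -61°, lon 5°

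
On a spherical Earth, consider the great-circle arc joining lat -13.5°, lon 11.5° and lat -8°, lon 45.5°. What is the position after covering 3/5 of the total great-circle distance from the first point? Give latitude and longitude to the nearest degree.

Convert each endpoint to a unit vector on the sphere (x = cos φ cos λ, y = cos φ sin λ, z = sin φ).
The central angle between the endpoints is δ = arccos(p₁·p₂) ≈ 0.590 rad (33.8°).
Interpolate at f = 3/5 with slerp weights a = sin((1−f)δ)/sin δ ≈ 0.420, b = sin(fδ)/sin δ ≈ 0.623.
p = a·p₁ + b·p₂ ≈ (0.833, 0.522, -0.185); φ = arcsin(p_z) ≈ -10.65°, λ = atan2(p_y, p_x) ≈ 32.05°.

≈ lat -11°, lon 32°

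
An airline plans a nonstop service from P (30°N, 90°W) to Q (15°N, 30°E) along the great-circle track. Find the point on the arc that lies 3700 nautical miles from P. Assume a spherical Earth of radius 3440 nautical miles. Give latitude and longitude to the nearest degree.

≈ (37°N, 14°W)

From cos δ = sin φ₁ sin φ₂ + cos φ₁ cos φ₂ cos Δλ, the central angle is δ ≈ 1.864 rad (106.8°). The total great-circle distance is δ·R ≈ 1.864 × 3440 ≈ 6412 nmi, so the target fraction is f = 3700/6412 ≈ 0.577.
Interpolate at f ≈ 0.577 with slerp weights a = sin((1−f)δ)/sin δ ≈ 0.741, b = sin(fδ)/sin δ ≈ 0.919.
p = a·p₁ + b·p₂ ≈ (0.769, -0.198, 0.608); φ = arcsin(p_z) ≈ 37.46°, λ = atan2(p_y, p_x) ≈ -14.41°.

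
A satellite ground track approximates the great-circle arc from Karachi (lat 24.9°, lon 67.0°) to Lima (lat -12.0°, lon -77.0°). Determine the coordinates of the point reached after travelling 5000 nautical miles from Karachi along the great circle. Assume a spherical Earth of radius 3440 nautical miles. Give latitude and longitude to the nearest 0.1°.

≈ lat 15.6°, lon -22.8°

Write both endpoints as unit vectors p₁, p₂ with components (cos φ cos λ, cos φ sin λ, sin φ).
The central angle between the endpoints is δ = arccos(p₁·p₂) ≈ 2.507 rad (143.6°). The total great-circle distance is δ·R ≈ 2.507 × 3440 ≈ 8624 nmi, so the target fraction is f = 5000/8624 ≈ 0.580.
Interpolate at f ≈ 0.580 with slerp weights a = sin((1−f)δ)/sin δ ≈ 1.466, b = sin(fδ)/sin δ ≈ 1.675.
p = a·p₁ + b·p₂ ≈ (0.888, -0.372, 0.269); φ = arcsin(p_z) ≈ 15.60°, λ = atan2(p_y, p_x) ≈ -22.75°.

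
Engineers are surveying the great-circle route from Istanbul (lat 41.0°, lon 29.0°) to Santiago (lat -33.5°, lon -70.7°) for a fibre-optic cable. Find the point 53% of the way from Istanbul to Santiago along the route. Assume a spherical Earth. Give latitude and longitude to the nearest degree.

≈ lat 3°, lon -27°

Write both endpoints as unit vectors p₁, p₂ with components (cos φ cos λ, cos φ sin λ, sin φ).
The central angle between the endpoints is δ = arccos(p₁·p₂) ≈ 2.058 rad (117.9°).
Interpolate at f = 0.53 with slerp weights a = sin((1−f)δ)/sin δ ≈ 0.932, b = sin(fδ)/sin δ ≈ 1.004.
p = a·p₁ + b·p₂ ≈ (0.892, -0.449, 0.057); φ = arcsin(p_z) ≈ 3.28°, λ = atan2(p_y, p_x) ≈ -26.73°.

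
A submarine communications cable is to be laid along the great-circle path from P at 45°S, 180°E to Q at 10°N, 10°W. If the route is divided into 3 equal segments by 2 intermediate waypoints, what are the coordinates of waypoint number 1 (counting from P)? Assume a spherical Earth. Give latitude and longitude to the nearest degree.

≈ 77°S, 82°W

Write both endpoints as unit vectors p₁, p₂ with components (cos φ cos λ, cos φ sin λ, sin φ).
The central angle between the endpoints is δ = arccos(p₁·p₂) ≈ 2.513 rad (144.0°).
Interpolate at f = 1/3 with slerp weights a = sin((1−f)δ)/sin δ ≈ 1.690, b = sin(fδ)/sin δ ≈ 1.263.
p = a·p₁ + b·p₂ ≈ (0.029, -0.216, -0.976); φ = arcsin(p_z) ≈ -77.41°, λ = atan2(p_y, p_x) ≈ -82.25°.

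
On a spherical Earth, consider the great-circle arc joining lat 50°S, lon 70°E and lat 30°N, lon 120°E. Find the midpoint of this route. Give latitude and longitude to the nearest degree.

≈ lat 11°S, lon 99°E

Write both endpoints as unit vectors p₁, p₂ with components (cos φ cos λ, cos φ sin λ, sin φ).
The central angle between the endpoints is δ = arccos(p₁·p₂) ≈ 1.596 rad (91.4°).
Interpolate at f = 1/2 with slerp weights a = sin((1−f)δ)/sin δ ≈ 0.716, b = sin(fδ)/sin δ ≈ 0.716.
p = a·p₁ + b·p₂ ≈ (-0.153, 0.970, -0.191); φ = arcsin(p_z) ≈ -10.98°, λ = atan2(p_y, p_x) ≈ 98.95°.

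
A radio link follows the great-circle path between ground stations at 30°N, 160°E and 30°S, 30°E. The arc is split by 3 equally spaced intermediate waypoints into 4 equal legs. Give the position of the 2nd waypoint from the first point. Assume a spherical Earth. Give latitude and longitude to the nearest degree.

Write both endpoints as unit vectors p₁, p₂ with components (cos φ cos λ, cos φ sin λ, sin φ).
The central angle between the endpoints is δ = arccos(p₁·p₂) ≈ 2.392 rad (137.1°).
Interpolate at f = 2/4 with slerp weights a = sin((1−f)δ)/sin δ ≈ 1.366, b = sin(fδ)/sin δ ≈ 1.366.
p = a·p₁ + b·p₂ ≈ (-0.087, 0.996, 0.000); φ = arcsin(p_z) ≈ 0.00°, λ = atan2(p_y, p_x) ≈ 95.00°.

≈ 0°N, 95°E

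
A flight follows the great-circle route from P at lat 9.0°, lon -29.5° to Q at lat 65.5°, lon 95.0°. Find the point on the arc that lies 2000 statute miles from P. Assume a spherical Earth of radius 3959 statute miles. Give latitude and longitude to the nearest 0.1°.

Convert each endpoint to a unit vector on the sphere (x = cos φ cos λ, y = cos φ sin λ, z = sin φ).
The central angle between the endpoints is δ = arccos(p₁·p₂) ≈ 1.661 rad (95.1°). The total great-circle distance is δ·R ≈ 1.661 × 3959 ≈ 6574 mi, so the target fraction is f = 2000/6574 ≈ 0.304.
Interpolate at f ≈ 0.304 with slerp weights a = sin((1−f)δ)/sin δ ≈ 0.919, b = sin(fδ)/sin δ ≈ 0.486.
p = a·p₁ + b·p₂ ≈ (0.772, -0.246, 0.586); φ = arcsin(p_z) ≈ 35.86°, λ = atan2(p_y, p_x) ≈ -17.68°.

≈ lat 35.9°, lon -17.7°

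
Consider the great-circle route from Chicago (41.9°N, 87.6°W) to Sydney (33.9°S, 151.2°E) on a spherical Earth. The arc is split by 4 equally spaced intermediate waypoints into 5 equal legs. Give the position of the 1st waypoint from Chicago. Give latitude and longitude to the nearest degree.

≈ 32°N, 119°W

Write both endpoints as unit vectors p₁, p₂ with components (cos φ cos λ, cos φ sin λ, sin φ).
The central angle between the endpoints is δ = arccos(p₁·p₂) ≈ 2.336 rad (133.8°).
Interpolate at f = 1/5 with slerp weights a = sin((1−f)δ)/sin δ ≈ 1.325, b = sin(fδ)/sin δ ≈ 0.624.
p = a·p₁ + b·p₂ ≈ (-0.413, -0.736, 0.537); φ = arcsin(p_z) ≈ 32.47°, λ = atan2(p_y, p_x) ≈ -119.29°.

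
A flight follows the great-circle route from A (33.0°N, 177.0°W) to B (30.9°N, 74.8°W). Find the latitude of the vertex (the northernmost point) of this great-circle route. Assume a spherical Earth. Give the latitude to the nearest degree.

The great circle lies in the plane with unit normal n̂ = (p₁ × p₂)/|p₁ × p₂|.
Here n̂_z ≈ +0.709; the vertex latitude is φ_max = arccos|n̂_z| ≈ 44.8°.

≈ 45°N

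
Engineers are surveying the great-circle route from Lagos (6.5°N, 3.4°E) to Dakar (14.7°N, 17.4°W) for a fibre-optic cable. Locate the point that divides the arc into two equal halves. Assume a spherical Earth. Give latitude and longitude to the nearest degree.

Write both endpoints as unit vectors p₁, p₂ with components (cos φ cos λ, cos φ sin λ, sin φ).
The central angle between the endpoints is δ = arccos(p₁·p₂) ≈ 0.384 rad (22.0°).
Interpolate at f = 1/2 with slerp weights a = sin((1−f)δ)/sin δ ≈ 0.509, b = sin(fδ)/sin δ ≈ 0.509.
p = a·p₁ + b·p₂ ≈ (0.975, -0.117, 0.187); φ = arcsin(p_z) ≈ 10.77°, λ = atan2(p_y, p_x) ≈ -6.86°.

≈ (11°N, 7°W)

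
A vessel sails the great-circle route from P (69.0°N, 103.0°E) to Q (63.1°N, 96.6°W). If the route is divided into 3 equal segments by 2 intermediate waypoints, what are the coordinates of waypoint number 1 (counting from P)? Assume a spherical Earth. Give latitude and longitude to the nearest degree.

≈ (84°N, 133°E)

From cos δ = sin φ₁ sin φ₂ + cos φ₁ cos φ₂ cos Δλ, the central angle is δ ≈ 0.823 rad (47.2°).
Interpolate at f = 1/3 with slerp weights a = sin((1−f)δ)/sin δ ≈ 0.711, b = sin(fδ)/sin δ ≈ 0.370.
p = a·p₁ + b·p₂ ≈ (-0.077, 0.082, 0.994); φ = arcsin(p_z) ≈ 83.54°, λ = atan2(p_y, p_x) ≈ 132.92°.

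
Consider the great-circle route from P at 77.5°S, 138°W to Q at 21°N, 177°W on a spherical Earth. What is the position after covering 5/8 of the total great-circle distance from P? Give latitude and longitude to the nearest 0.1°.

≈ 16.6°S, 171.9°W

The haversine formula gives a central angle δ ≈ 1.765 rad (101.1°) between the endpoints.
Interpolate at f = 5/8 with slerp weights a = sin((1−f)δ)/sin δ ≈ 0.626, b = sin(fδ)/sin δ ≈ 0.910.
p = a·p₁ + b·p₂ ≈ (-0.949, -0.135, -0.285); φ = arcsin(p_z) ≈ -16.59°, λ = atan2(p_y, p_x) ≈ -171.89°.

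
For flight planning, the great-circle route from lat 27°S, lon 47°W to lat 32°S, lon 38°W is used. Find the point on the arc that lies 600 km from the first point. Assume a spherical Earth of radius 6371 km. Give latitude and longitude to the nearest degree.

Convert each endpoint to a unit vector on the sphere (x = cos φ cos λ, y = cos φ sin λ, z = sin φ).
The central angle between the endpoints is δ = arccos(p₁·p₂) ≈ 0.162 rad (9.3°). The total great-circle distance is δ·R ≈ 0.162 × 6371 ≈ 1033 km, so the target fraction is f = 600/1033 ≈ 0.581.
Interpolate at f ≈ 0.581 with slerp weights a = sin((1−f)δ)/sin δ ≈ 0.421, b = sin(fδ)/sin δ ≈ 0.583.
p = a·p₁ + b·p₂ ≈ (0.645, -0.578, -0.500); φ = arcsin(p_z) ≈ -29.98°, λ = atan2(p_y, p_x) ≈ -41.88°.

≈ lat 30°S, lon 42°W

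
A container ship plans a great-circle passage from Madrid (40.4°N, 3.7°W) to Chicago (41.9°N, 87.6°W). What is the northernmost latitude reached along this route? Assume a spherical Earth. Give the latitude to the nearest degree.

≈ 50°N

The great circle lies in the plane with unit normal n̂ = (p₁ × p₂)/|p₁ × p₂|.
Here n̂_z ≈ -0.648; the vertex latitude is φ_max = arccos|n̂_z| ≈ 49.6°.
Check via Clairaut: cos φ_max = |cos φ₁| · sin C = cos(40.4°)·sin(58.3°) ≈ 0.648, again giving ≈ 49.6°.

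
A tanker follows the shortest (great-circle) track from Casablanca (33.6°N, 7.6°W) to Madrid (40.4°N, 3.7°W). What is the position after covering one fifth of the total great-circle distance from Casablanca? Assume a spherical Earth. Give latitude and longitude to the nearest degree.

Convert each endpoint to a unit vector on the sphere (x = cos φ cos λ, y = cos φ sin λ, z = sin φ).
The central angle between the endpoints is δ = arccos(p₁·p₂) ≈ 0.131 rad (7.5°).
Interpolate at f = 1/5 with slerp weights a = sin((1−f)δ)/sin δ ≈ 0.801, b = sin(fδ)/sin δ ≈ 0.201.
p = a·p₁ + b·p₂ ≈ (0.814, -0.098, 0.573); φ = arcsin(p_z) ≈ 34.97°, λ = atan2(p_y, p_x) ≈ -6.87°.

≈ 35°N, 7°W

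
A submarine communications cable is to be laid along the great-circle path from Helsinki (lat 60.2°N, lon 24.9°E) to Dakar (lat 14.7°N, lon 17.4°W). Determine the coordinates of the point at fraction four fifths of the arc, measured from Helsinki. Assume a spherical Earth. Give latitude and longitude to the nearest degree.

Convert each endpoint to a unit vector on the sphere (x = cos φ cos λ, y = cos φ sin λ, z = sin φ).
The central angle between the endpoints is δ = arccos(p₁·p₂) ≈ 0.957 rad (54.8°).
Interpolate at f = 4/5 with slerp weights a = sin((1−f)δ)/sin δ ≈ 0.233, b = sin(fδ)/sin δ ≈ 0.848.
p = a·p₁ + b·p₂ ≈ (0.887, -0.197, 0.417); φ = arcsin(p_z) ≈ 24.65°, λ = atan2(p_y, p_x) ≈ -12.49°.

≈ lat 25°N, lon 12°W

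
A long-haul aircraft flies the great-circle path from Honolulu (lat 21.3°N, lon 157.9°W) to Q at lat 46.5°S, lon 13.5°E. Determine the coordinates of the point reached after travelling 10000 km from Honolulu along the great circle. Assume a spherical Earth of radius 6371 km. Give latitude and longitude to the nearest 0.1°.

Convert each endpoint to a unit vector on the sphere (x = cos φ cos λ, y = cos φ sin λ, z = sin φ).
The central angle between the endpoints is δ = arccos(p₁·p₂) ≈ 2.685 rad (153.8°). The total great-circle distance is δ·R ≈ 2.685 × 6371 ≈ 17107 km, so the target fraction is f = 10000/17107 ≈ 0.585.
Interpolate at f ≈ 0.585 with slerp weights a = sin((1−f)δ)/sin δ ≈ 2.038, b = sin(fδ)/sin δ ≈ 2.269.
p = a·p₁ + b·p₂ ≈ (-0.240, -0.350, -0.905); φ = arcsin(p_z) ≈ -64.89°, λ = atan2(p_y, p_x) ≈ -124.51°.

≈ lat 64.9°S, lon 124.5°W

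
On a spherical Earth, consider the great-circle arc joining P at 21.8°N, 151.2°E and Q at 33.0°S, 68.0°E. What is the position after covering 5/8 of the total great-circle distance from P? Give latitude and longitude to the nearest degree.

≈ 15°S, 102°E

From cos δ = sin φ₁ sin φ₂ + cos φ₁ cos φ₂ cos Δλ, the central angle is δ ≈ 1.681 rad (96.3°).
Interpolate at f = 5/8 with slerp weights a = sin((1−f)δ)/sin δ ≈ 0.593, b = sin(fδ)/sin δ ≈ 0.873.
p = a·p₁ + b·p₂ ≈ (-0.208, 0.944, -0.255); φ = arcsin(p_z) ≈ -14.79°, λ = atan2(p_y, p_x) ≈ 102.44°.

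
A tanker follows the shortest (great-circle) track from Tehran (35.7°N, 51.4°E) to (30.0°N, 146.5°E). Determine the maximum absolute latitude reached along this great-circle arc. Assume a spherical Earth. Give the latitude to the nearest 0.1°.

The great circle lies in the plane with unit normal n̂ = (p₁ × p₂)/|p₁ × p₂|.
Here n̂_z ≈ +0.720; the vertex latitude is φ_max = arccos|n̂_z| ≈ 44.0°.
Check via Clairaut: cos φ_max = |cos φ₁| · sin C = cos(35.7°)·sin(62.4°) ≈ 0.720, again giving ≈ 44.0°.

≈ 44.0°N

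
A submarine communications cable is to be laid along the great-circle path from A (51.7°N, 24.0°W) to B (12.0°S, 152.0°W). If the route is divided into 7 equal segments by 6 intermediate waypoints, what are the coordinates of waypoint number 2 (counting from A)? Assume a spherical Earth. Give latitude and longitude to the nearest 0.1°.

≈ (52.0°N, 82.2°W)

Write both endpoints as unit vectors p₁, p₂ with components (cos φ cos λ, cos φ sin λ, sin φ).
The central angle between the endpoints is δ = arccos(p₁·p₂) ≈ 2.137 rad (122.4°).
Interpolate at f = 2/7 with slerp weights a = sin((1−f)δ)/sin δ ≈ 1.184, b = sin(fδ)/sin δ ≈ 0.679.
p = a·p₁ + b·p₂ ≈ (0.084, -0.610, 0.788); φ = arcsin(p_z) ≈ 51.97°, λ = atan2(p_y, p_x) ≈ -82.21°.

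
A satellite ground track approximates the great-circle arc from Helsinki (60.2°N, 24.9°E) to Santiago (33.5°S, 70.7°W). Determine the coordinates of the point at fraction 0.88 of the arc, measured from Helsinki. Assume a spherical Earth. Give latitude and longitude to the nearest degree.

≈ 21°S, 62°W

From cos δ = sin φ₁ sin φ₂ + cos φ₁ cos φ₂ cos Δλ, the central angle is δ ≈ 2.117 rad (121.3°).
Interpolate at f = 0.88 with slerp weights a = sin((1−f)δ)/sin δ ≈ 0.294, b = sin(fδ)/sin δ ≈ 1.121.
p = a·p₁ + b·p₂ ≈ (0.441, -0.820, -0.363); φ = arcsin(p_z) ≈ -21.30°, λ = atan2(p_y, p_x) ≈ -61.72°.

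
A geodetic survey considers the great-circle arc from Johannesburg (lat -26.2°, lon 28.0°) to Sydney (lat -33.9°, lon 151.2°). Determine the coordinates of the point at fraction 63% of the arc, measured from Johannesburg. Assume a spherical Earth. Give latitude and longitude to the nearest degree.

Convert each endpoint to a unit vector on the sphere (x = cos φ cos λ, y = cos φ sin λ, z = sin φ).
The central angle between the endpoints is δ = arccos(p₁·p₂) ≈ 1.733 rad (99.3°).
Interpolate at f = 0.63 with slerp weights a = sin((1−f)δ)/sin δ ≈ 0.606, b = sin(fδ)/sin δ ≈ 0.899.
p = a·p₁ + b·p₂ ≈ (-0.174, 0.615, -0.769); φ = arcsin(p_z) ≈ -50.28°, λ = atan2(p_y, p_x) ≈ 105.79°.

≈ lat -50°, lon 106°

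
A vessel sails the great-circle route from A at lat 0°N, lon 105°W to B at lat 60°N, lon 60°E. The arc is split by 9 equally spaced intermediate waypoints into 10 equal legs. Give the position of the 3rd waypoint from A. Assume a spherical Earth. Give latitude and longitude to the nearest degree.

The haversine formula gives a central angle δ ≈ 2.075 rad (118.9°) between the endpoints.
Interpolate at f = 3/10 with slerp weights a = sin((1−f)δ)/sin δ ≈ 1.134, b = sin(fδ)/sin δ ≈ 0.666.
p = a·p₁ + b·p₂ ≈ (-0.127, -0.807, 0.577); φ = arcsin(p_z) ≈ 35.21°, λ = atan2(p_y, p_x) ≈ -98.95°.

≈ lat 35°N, lon 99°W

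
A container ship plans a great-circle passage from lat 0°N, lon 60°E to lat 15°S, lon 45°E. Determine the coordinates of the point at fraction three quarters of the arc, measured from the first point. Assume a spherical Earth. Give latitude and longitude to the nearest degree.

From cos δ = sin φ₁ sin φ₂ + cos φ₁ cos φ₂ cos Δλ, the central angle is δ ≈ 0.368 rad (21.1°).
Interpolate at f = 3/4 with slerp weights a = sin((1−f)δ)/sin δ ≈ 0.255, b = sin(fδ)/sin δ ≈ 0.758.
p = a·p₁ + b·p₂ ≈ (0.645, 0.739, -0.196); φ = arcsin(p_z) ≈ -11.31°, λ = atan2(p_y, p_x) ≈ 48.86°.

≈ lat 11°S, lon 49°E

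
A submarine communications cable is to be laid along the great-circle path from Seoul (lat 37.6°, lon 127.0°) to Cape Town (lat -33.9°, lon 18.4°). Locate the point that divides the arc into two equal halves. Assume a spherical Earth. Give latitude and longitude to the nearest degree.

≈ lat 3°, lon 71°

The haversine formula gives a central angle δ ≈ 2.153 rad (123.4°) between the endpoints.
Interpolate at f = 1/2 with slerp weights a = sin((1−f)δ)/sin δ ≈ 1.054, b = sin(fδ)/sin δ ≈ 1.054.
p = a·p₁ + b·p₂ ≈ (0.328, 0.943, 0.055); φ = arcsin(p_z) ≈ 3.17°, λ = atan2(p_y, p_x) ≈ 70.85°.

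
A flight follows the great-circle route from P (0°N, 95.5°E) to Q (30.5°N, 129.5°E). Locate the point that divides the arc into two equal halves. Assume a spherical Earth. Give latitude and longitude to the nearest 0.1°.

From cos δ = sin φ₁ sin φ₂ + cos φ₁ cos φ₂ cos Δλ, the central angle is δ ≈ 0.775 rad (44.4°).
Interpolate at f = 1/2 with slerp weights a = sin((1−f)δ)/sin δ ≈ 0.540, b = sin(fδ)/sin δ ≈ 0.540.
p = a·p₁ + b·p₂ ≈ (-0.348, 0.897, 0.274); φ = arcsin(p_z) ≈ 15.91°, λ = atan2(p_y, p_x) ≈ 111.20°.

≈ (15.9°N, 111.2°E)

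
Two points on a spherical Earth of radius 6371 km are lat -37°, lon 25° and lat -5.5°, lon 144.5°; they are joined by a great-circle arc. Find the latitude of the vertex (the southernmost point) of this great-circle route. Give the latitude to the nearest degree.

≈ -43°

The great circle lies in the plane with unit normal n̂ = (p₁ × p₂)/|p₁ × p₂|.
Here n̂_z ≈ +0.734; the vertex latitude is φ_max = arccos|n̂_z| ≈ 42.8°.
Check via Clairaut: cos φ_max = |cos φ₁| · sin C = cos(37.0°)·sin(113.2°) ≈ 0.734, again giving ≈ 42.8°.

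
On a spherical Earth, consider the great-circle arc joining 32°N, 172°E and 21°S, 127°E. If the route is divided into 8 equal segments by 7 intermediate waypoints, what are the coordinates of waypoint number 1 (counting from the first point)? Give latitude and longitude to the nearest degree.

≈ 26°N, 165°E

Write both endpoints as unit vectors p₁, p₂ with components (cos φ cos λ, cos φ sin λ, sin φ).
The central angle between the endpoints is δ = arccos(p₁·p₂) ≈ 1.192 rad (68.3°).
Interpolate at f = 1/8 with slerp weights a = sin((1−f)δ)/sin δ ≈ 0.930, b = sin(fδ)/sin δ ≈ 0.160.
p = a·p₁ + b·p₂ ≈ (-0.871, 0.229, 0.435); φ = arcsin(p_z) ≈ 25.82°, λ = atan2(p_y, p_x) ≈ 165.27°.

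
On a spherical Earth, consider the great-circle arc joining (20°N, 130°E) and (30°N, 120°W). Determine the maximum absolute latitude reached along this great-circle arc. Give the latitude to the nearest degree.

≈ 40°N

The great circle lies in the plane with unit normal n̂ = (p₁ × p₂)/|p₁ × p₂|.
Here n̂_z ≈ +0.769; the vertex latitude is φ_max = arccos|n̂_z| ≈ 39.7°.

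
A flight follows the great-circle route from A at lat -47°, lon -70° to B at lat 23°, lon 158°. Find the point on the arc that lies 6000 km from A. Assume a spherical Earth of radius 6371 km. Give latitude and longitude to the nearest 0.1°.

The haversine formula gives a central angle δ ≈ 2.354 rad (134.9°) between the endpoints. The total great-circle distance is δ·R ≈ 2.354 × 6371 ≈ 15000 km, so the target fraction is f = 6000/15000 ≈ 0.400.
Interpolate at f ≈ 0.400 with slerp weights a = sin((1−f)δ)/sin δ ≈ 1.394, b = sin(fδ)/sin δ ≈ 1.141.
p = a·p₁ + b·p₂ ≈ (-0.649, -0.500, -0.574); φ = arcsin(p_z) ≈ -35.00°, λ = atan2(p_y, p_x) ≈ -142.40°.

≈ lat -35.0°, lon -142.4°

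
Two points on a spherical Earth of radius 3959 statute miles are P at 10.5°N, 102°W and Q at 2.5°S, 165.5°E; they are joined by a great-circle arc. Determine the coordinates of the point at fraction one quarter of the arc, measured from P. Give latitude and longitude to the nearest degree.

≈ 9°N, 126°W

Write both endpoints as unit vectors p₁, p₂ with components (cos φ cos λ, cos φ sin λ, sin φ).
The central angle between the endpoints is δ = arccos(p₁·p₂) ≈ 1.622 rad (92.9°).
Interpolate at f = 1/4 with slerp weights a = sin((1−f)δ)/sin δ ≈ 0.939, b = sin(fδ)/sin δ ≈ 0.395.
p = a·p₁ + b·p₂ ≈ (-0.574, -0.804, 0.154); φ = arcsin(p_z) ≈ 8.85°, λ = atan2(p_y, p_x) ≈ -125.51°.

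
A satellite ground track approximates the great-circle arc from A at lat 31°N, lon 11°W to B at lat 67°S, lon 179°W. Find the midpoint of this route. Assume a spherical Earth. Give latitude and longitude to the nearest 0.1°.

Write both endpoints as unit vectors p₁, p₂ with components (cos φ cos λ, cos φ sin λ, sin φ).
The central angle between the endpoints is δ = arccos(p₁·p₂) ≈ 2.501 rad (143.3°).
Interpolate at f = 1/2 with slerp weights a = sin((1−f)δ)/sin δ ≈ 1.588, b = sin(fδ)/sin δ ≈ 1.588.
p = a·p₁ + b·p₂ ≈ (0.716, -0.271, -0.644); φ = arcsin(p_z) ≈ -40.08°, λ = atan2(p_y, p_x) ≈ -20.71°.

≈ lat 40.1°S, lon 20.7°W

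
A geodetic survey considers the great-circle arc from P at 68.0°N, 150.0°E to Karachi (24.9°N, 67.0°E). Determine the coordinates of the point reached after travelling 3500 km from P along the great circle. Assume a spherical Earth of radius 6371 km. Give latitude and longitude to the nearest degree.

Write both endpoints as unit vectors p₁, p₂ with components (cos φ cos λ, cos φ sin λ, sin φ).
The central angle between the endpoints is δ = arccos(p₁·p₂) ≈ 1.124 rad (64.4°). The total great-circle distance is δ·R ≈ 1.124 × 6371 ≈ 7163 km, so the target fraction is f = 3500/7163 ≈ 0.489.
Interpolate at f ≈ 0.489 with slerp weights a = sin((1−f)δ)/sin δ ≈ 0.603, b = sin(fδ)/sin δ ≈ 0.579.
p = a·p₁ + b·p₂ ≈ (0.010, 0.596, 0.803); φ = arcsin(p_z) ≈ 53.39°, λ = atan2(p_y, p_x) ≈ 89.08°.

≈ 53°N, 89°E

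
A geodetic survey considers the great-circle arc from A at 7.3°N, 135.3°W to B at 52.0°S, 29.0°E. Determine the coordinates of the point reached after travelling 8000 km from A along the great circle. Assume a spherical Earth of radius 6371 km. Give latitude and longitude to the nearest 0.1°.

From cos δ = sin φ₁ sin φ₂ + cos φ₁ cos φ₂ cos Δλ, the central angle is δ ≈ 2.330 rad (133.5°). The total great-circle distance is δ·R ≈ 2.330 × 6371 ≈ 14842 km, so the target fraction is f = 8000/14842 ≈ 0.539.
Interpolate at f ≈ 0.539 with slerp weights a = sin((1−f)δ)/sin δ ≈ 1.211, b = sin(fδ)/sin δ ≈ 1.310.
p = a·p₁ + b·p₂ ≈ (-0.149, -0.454, -0.878); φ = arcsin(p_z) ≈ -61.46°, λ = atan2(p_y, p_x) ≈ -108.12°.

≈ 61.5°S, 108.1°W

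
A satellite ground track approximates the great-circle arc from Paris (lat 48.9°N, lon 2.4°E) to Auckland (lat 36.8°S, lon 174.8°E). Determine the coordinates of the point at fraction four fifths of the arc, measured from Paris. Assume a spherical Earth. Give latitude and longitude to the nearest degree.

≈ lat 5°S, lon 163°E

From cos δ = sin φ₁ sin φ₂ + cos φ₁ cos φ₂ cos Δλ, the central angle is δ ≈ 2.909 rad (166.7°).
Interpolate at f = 4/5 with slerp weights a = sin((1−f)δ)/sin δ ≈ 2.388, b = sin(fδ)/sin δ ≈ 3.159.
p = a·p₁ + b·p₂ ≈ (-0.951, 0.295, -0.093); φ = arcsin(p_z) ≈ -5.34°, λ = atan2(p_y, p_x) ≈ 162.76°.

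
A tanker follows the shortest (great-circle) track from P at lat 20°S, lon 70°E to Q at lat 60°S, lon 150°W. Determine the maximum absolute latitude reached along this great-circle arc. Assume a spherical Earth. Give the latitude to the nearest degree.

≈ 72°S

The great circle lies in the plane with unit normal n̂ = (p₁ × p₂)/|p₁ × p₂|.
Here n̂_z ≈ +0.303; the vertex latitude is φ_max = arccos|n̂_z| ≈ 72.4°.
Check via Clairaut: cos φ_max = |cos φ₁| · sin C = cos(20.0°)·sin(161.2°) ≈ 0.303, again giving ≈ 72.4°.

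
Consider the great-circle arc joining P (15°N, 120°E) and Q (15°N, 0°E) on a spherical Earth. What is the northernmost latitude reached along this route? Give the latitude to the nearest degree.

≈ 28°N

The great circle lies in the plane with unit normal n̂ = (p₁ × p₂)/|p₁ × p₂|.
Here n̂_z ≈ -0.881; the vertex latitude is φ_max = arccos|n̂_z| ≈ 28.2°.
Check via Clairaut: cos φ_max = |cos φ₁| · sin C = cos(15.0°)·sin(65.9°) ≈ 0.881, again giving ≈ 28.2°.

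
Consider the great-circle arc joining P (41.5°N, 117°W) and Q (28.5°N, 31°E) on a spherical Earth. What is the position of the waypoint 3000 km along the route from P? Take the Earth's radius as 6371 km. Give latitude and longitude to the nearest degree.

Write both endpoints as unit vectors p₁, p₂ with components (cos φ cos λ, cos φ sin λ, sin φ).
The central angle between the endpoints is δ = arccos(p₁·p₂) ≈ 1.815 rad (104.0°). The total great-circle distance is δ·R ≈ 1.815 × 6371 ≈ 11565 km, so the target fraction is f = 3000/11565 ≈ 0.259.
Interpolate at f ≈ 0.259 with slerp weights a = sin((1−f)δ)/sin δ ≈ 1.004, b = sin(fδ)/sin δ ≈ 0.468.
p = a·p₁ + b·p₂ ≈ (0.011, -0.459, 0.889); φ = arcsin(p_z) ≈ 62.70°, λ = atan2(p_y, p_x) ≈ -88.66°.

≈ (63°N, 89°W)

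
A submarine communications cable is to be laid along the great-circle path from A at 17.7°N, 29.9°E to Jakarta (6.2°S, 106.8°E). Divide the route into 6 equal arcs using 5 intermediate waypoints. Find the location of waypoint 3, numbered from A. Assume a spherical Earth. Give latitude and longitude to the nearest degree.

Write both endpoints as unit vectors p₁, p₂ with components (cos φ cos λ, cos φ sin λ, sin φ).
The central angle between the endpoints is δ = arccos(p₁·p₂) ≈ 1.388 rad (79.5°).
Interpolate at f = 3/6 with slerp weights a = sin((1−f)δ)/sin δ ≈ 0.650, b = sin(fδ)/sin δ ≈ 0.650.
p = a·p₁ + b·p₂ ≈ (0.350, 0.928, 0.128); φ = arcsin(p_z) ≈ 7.33°, λ = atan2(p_y, p_x) ≈ 69.32°.

≈ 7°N, 69°E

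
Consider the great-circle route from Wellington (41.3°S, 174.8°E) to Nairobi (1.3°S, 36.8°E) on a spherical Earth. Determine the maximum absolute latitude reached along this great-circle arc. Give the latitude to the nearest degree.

The great circle lies in the plane with unit normal n̂ = (p₁ × p₂)/|p₁ × p₂|.
Here n̂_z ≈ -0.599; the vertex latitude is φ_max = arccos|n̂_z| ≈ 53.2°.
Check via Clairaut: cos φ_max = |cos φ₁| · sin C = cos(41.3°)·sin(127.2°) ≈ 0.599, again giving ≈ 53.2°.

≈ 53°S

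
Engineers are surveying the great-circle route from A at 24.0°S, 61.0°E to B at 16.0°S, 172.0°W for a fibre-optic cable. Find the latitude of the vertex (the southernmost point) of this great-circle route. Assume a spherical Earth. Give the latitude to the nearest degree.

The great circle lies in the plane with unit normal n̂ = (p₁ × p₂)/|p₁ × p₂|.
Here n̂_z ≈ +0.771; the vertex latitude is φ_max = arccos|n̂_z| ≈ 39.5°.
Check via Clairaut: cos φ_max = |cos φ₁| · sin C = cos(24.0°)·sin(122.4°) ≈ 0.771, again giving ≈ 39.5°.

≈ 40°S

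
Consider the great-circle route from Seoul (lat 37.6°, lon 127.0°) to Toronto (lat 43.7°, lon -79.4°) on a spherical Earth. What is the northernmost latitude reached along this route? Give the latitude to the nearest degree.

The great circle lies in the plane with unit normal n̂ = (p₁ × p₂)/|p₁ × p₂|.
Here n̂_z ≈ +0.256; the vertex latitude is φ_max = arccos|n̂_z| ≈ 75.2°.
Check via Clairaut: cos φ_max = |cos φ₁| · sin C = cos(37.6°)·sin(18.8°) ≈ 0.256, again giving ≈ 75.2°.

≈ 75°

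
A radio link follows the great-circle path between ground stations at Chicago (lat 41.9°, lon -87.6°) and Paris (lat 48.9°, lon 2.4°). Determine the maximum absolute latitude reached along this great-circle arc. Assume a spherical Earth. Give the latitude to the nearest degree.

≈ 56°

The great circle lies in the plane with unit normal n̂ = (p₁ × p₂)/|p₁ × p₂|.
Here n̂_z ≈ +0.566; the vertex latitude is φ_max = arccos|n̂_z| ≈ 55.5°.
Check via Clairaut: cos φ_max = |cos φ₁| · sin C = cos(41.9°)·sin(49.5°) ≈ 0.566, again giving ≈ 55.5°.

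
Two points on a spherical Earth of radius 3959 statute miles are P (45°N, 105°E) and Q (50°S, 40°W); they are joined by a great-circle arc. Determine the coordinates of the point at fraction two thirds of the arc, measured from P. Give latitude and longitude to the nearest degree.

Convert each endpoint to a unit vector on the sphere (x = cos φ cos λ, y = cos φ sin λ, z = sin φ).
The central angle between the endpoints is δ = arccos(p₁·p₂) ≈ 2.724 rad (156.1°).
Interpolate at f = 2/3 with slerp weights a = sin((1−f)δ)/sin δ ≈ 1.943, b = sin(fδ)/sin δ ≈ 2.391.
p = a·p₁ + b·p₂ ≈ (0.822, 0.339, -0.458); φ = arcsin(p_z) ≈ -27.25°, λ = atan2(p_y, p_x) ≈ 22.42°.

≈ (27°S, 22°E)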